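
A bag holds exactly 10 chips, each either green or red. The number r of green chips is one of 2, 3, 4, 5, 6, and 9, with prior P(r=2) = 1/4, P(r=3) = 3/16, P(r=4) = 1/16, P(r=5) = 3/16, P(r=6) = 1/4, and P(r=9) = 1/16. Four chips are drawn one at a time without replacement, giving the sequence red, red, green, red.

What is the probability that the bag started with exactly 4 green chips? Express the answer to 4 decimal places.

0.0735

For each hypothesis, P(data | H) works out to: P(data | r = 2) = (8/10)(7/9)(2/8)(6/7) = 0.13333; P(data | r = 3) = (7/10)(6/9)(3/8)(5/7) = 0.125; P(data | r = 4) = (6/10)(5/9)(4/8)(4/7) = 0.095238; P(data | r = 5) = (5/10)(4/9)(5/8)(3/7) = 0.059524; P(data | r = 6) = (4/10)(3/9)(6/8)(2/7) = 0.028571; P(data | r = 9) = (1/10)(0/9) = 0.
The prior-weighted likelihoods are 1/4 · 0.13333 = 0.033333, 3/16 · 0.125 = 0.023438, 1/16 · 0.095238 = 0.0059524, 3/16 · 0.059524 = 0.011161, 1/4 · 0.028571 = 0.0071429, 1/16 · 0 = 0; with total 0.081027.
By Bayes' rule, P(r = 4 | data) = (0.0059524) / (0.081027) = 0.073462.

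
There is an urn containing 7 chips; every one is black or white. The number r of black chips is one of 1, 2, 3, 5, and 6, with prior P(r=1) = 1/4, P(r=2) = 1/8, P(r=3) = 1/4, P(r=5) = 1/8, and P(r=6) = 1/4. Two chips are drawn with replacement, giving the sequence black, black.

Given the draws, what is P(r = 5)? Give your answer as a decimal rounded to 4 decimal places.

For each hypothesis, P(data | H) works out to: P(data | r = 1) = (1/7)(1/7) = 1/49; P(data | r = 2) = (2/7)(2/7) = 4/49; P(data | r = 3) = (3/7)(3/7) = 9/49; P(data | r = 5) = (5/7)(5/7) = 25/49; P(data | r = 6) = (6/7)(6/7) = 36/49.
The prior-weighted likelihoods are 1/4 · 1/49 = 1/196, 1/8 · 4/49 = 1/98, 1/4 · 9/49 = 9/196, 1/8 · 25/49 = 25/392, 1/4 · 36/49 = 9/49; summing to 121/392.
So P(r = 5 | data) = (25/392) / (121/392) = 25/121.

0.2066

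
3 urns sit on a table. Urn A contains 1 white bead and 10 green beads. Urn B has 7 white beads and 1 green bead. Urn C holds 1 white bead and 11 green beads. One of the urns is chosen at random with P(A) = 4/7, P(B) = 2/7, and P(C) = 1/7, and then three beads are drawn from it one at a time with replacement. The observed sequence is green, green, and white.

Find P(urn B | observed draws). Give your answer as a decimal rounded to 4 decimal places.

0.0687

For each hypothesis, P(data | H) works out to: P(data | urn A) = (10/11)(10/11)(1/11) = 0.075131; P(data | urn B) = (1/8)(1/8)(7/8) = 0.013672; P(data | urn C) = (11/12)(11/12)(1/12) = 0.070023.
Weighting by the prior gives 4/7 · 0.075131 = 0.042932, 2/7 · 0.013672 = 0.0039062, 1/7 · 0.070023 = 0.010003; these sum to 0.056842.
By Bayes' rule, P(urn B | data) = (0.0039062) / (0.056842) = 0.068721.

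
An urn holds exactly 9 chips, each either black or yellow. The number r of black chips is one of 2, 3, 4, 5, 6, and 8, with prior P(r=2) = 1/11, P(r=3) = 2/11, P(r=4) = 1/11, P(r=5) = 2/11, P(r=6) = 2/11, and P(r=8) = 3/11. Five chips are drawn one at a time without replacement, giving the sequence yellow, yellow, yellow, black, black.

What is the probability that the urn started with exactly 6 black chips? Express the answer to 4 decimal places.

Under each hypothesis, the probability of the observed sequence is: P(data | r = 2) = (7/9)(6/8)(5/7)(2/6)(1/5) = 0.027778; P(data | r = 3) = (6/9)(5/8)(4/7)(3/6)(2/5) = 0.047619; P(data | r = 4) = (5/9)(4/8)(3/7)(4/6)(3/5) = 0.047619; P(data | r = 5) = (4/9)(3/8)(2/7)(5/6)(4/5) = 0.031746; P(data | r = 6) = (3/9)(2/8)(1/7)(6/6)(5/5) = 0.011905; P(data | r = 8) = (1/9)(0/8) = 0.
The prior-weighted likelihoods are 1/11 · 0.027778 = 0.0025253, 2/11 · 0.047619 = 0.008658, 1/11 · 0.047619 = 0.004329, 2/11 · 0.031746 = 0.005772, 2/11 · 0.011905 = 0.0021645, 3/11 · 0 = 0; summing to 0.023449.
Hence P(r = 6 | data) = (0.0021645) / (0.023449) = 0.092308.

0.0923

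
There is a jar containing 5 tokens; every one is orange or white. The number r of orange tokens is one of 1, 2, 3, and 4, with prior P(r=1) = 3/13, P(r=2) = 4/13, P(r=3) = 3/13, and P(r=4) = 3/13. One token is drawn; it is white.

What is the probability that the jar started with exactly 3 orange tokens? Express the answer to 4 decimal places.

Under each hypothesis, the probability of this draw is: P(data | r = 1) = (4/5) = 4/5; P(data | r = 2) = (3/5) = 3/5; P(data | r = 3) = (2/5) = 2/5; P(data | r = 4) = (1/5) = 1/5.
Multiplying each by its prior: 3/13 · 4/5 = 12/65, 4/13 · 3/5 = 12/65, 3/13 · 2/5 = 6/65, 3/13 · 1/5 = 3/65; these sum to 33/65.
By Bayes' rule, P(r = 3 | data) = (6/65) / (33/65) = 2/11.

0.1818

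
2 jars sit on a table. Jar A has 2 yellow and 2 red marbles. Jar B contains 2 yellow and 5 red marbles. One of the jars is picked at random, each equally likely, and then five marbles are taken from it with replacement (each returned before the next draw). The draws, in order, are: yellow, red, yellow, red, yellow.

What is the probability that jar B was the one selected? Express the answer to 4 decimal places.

Under each hypothesis, the probability of the observed sequence is: P(data | jar A) = (2/4)(2/4)(2/4)(2/4)(2/4) = 0.03125; P(data | jar B) = (2/7)(5/7)(2/7)(5/7)(2/7) = 0.0119.
Weighting by the prior gives 1/2 · 0.03125 = 0.015625, 1/2 · 0.0119 = 0.0059499; these sum to 0.021575.
So P(jar B | data) = (0.0059499) / (0.021575) = 0.27578.

0.2758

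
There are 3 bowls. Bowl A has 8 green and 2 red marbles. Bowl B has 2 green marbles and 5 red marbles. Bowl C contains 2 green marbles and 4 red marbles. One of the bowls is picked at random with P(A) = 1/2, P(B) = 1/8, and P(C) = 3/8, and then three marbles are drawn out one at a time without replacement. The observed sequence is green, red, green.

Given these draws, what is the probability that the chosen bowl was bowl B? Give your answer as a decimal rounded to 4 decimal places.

0.0547

The likelihood of the observed sequence under each hypothesis: P(data | bowl A) = (8/10)(2/9)(7/8) = 0.15556; P(data | bowl B) = (2/7)(5/6)(1/5) = 0.047619; P(data | bowl C) = (2/6)(4/5)(1/4) = 0.066667.
The prior-weighted likelihoods are 1/2 · 0.15556 = 0.077778, 1/8 · 0.047619 = 0.0059524, 3/8 · 0.066667 = 0.025; summing to 0.10873.
So P(bowl B | data) = (0.0059524) / (0.10873) = 0.054745.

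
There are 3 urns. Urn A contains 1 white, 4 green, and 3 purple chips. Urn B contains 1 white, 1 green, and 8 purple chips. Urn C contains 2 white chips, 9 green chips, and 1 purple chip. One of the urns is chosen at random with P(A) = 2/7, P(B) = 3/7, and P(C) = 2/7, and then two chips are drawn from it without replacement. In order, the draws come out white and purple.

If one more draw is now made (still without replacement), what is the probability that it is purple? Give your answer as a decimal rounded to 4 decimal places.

0.6658

Under each hypothesis, the probability of the observed sequence is: P(data | urn A) = (1/8)(3/7) = 0.053571; P(data | urn B) = (1/10)(8/9) = 0.088889; P(data | urn C) = (2/12)(1/11) = 0.015152.
The prior-weighted likelihoods are 2/7 · 0.053571 = 0.015306, 3/7 · 0.088889 = 0.038095, 2/7 · 0.015152 = 0.004329; with total 0.05773.
The posterior is then P(urn A | data) = 0.26513, P(urn B | data) = 0.65988, P(urn C | data) = 0.074987.
So P(purple next | data) = Σ P(purple next | H) P(H | data) = (1/3)(0.26513) + (7/8)(0.65988) + (0)(0.074987) = 0.66577.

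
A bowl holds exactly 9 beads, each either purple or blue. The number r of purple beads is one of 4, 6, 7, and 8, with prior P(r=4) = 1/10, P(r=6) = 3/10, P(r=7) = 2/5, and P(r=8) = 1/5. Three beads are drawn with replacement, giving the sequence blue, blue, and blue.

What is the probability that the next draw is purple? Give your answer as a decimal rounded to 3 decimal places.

0.568

For each hypothesis, P(data | H) works out to: P(data | r = 4) = (5/9)(5/9)(5/9) = 0.17147; P(data | r = 6) = (3/9)(3/9)(3/9) = 0.037037; P(data | r = 7) = (2/9)(2/9)(2/9) = 0.010974; P(data | r = 8) = (1/9)(1/9)(1/9) = 0.0013717.
Multiplying each by its prior: 1/10 · 0.17147 = 0.017147, 3/10 · 0.037037 = 0.011111, 2/5 · 0.010974 = 0.0043896, 1/5 · 0.0013717 = 0.00027435; these sum to 0.032922.
Normalising, the posterior is P(r = 4 | data) = 0.52083, P(r = 6 | data) = 0.3375, P(r = 7 | data) = 0.13333, P(r = 8 | data) = 0.0083333.
So P(purple next | data) = Σ P(purple next | H) P(H | data) = (4/9)(0.52083) + (2/3)(0.3375) + (7/9)(0.13333) + (8/9)(0.0083333) = 0.56759.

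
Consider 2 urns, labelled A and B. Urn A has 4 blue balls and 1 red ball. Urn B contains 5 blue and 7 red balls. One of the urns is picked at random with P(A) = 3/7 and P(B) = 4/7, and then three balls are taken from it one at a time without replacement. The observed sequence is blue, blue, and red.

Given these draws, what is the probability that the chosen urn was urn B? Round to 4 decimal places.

The likelihood of the observed sequence under each hypothesis: P(data | urn A) = (4/5)(3/4)(1/3) = 0.2; P(data | urn B) = (5/12)(4/11)(7/10) = 0.10606.
Multiplying each by its prior: 3/7 · 0.2 = 0.085714, 4/7 · 0.10606 = 0.060606; summing to 0.14632.
Hence P(urn B | data) = (0.060606) / (0.14632) = 0.4142.

0.4142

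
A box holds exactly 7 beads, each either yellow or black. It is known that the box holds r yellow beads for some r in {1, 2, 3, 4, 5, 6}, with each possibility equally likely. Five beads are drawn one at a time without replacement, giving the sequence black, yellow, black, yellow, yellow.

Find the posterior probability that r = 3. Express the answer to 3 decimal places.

0.214

The likelihood of the observed sequence under each hypothesis: P(data | r = 1) = (6/7)(1/6)(5/5)(0/4) = 0; P(data | r = 2) = (5/7)(2/6)(4/5)(1/4)(0/3) = 0; P(data | r = 3) = (4/7)(3/6)(3/5)(2/4)(1/3) = 1/35; P(data | r = 4) = (3/7)(4/6)(2/5)(3/4)(2/3) = 2/35; P(data | r = 5) = (2/7)(5/6)(1/5)(4/4)(3/3) = 1/21; P(data | r = 6) = (1/7)(6/6)(0/5) = 0.
Multiplying each by its prior: 1/6 · 0 = 0, 1/6 · 0 = 0, 1/6 · 1/35 = 1/210, 1/6 · 2/35 = 1/105, 1/6 · 1/21 = 1/126, 1/6 · 0 = 0; with total 1/45.
By Bayes' rule, P(r = 3 | data) = (1/210) / (1/45) = 3/14.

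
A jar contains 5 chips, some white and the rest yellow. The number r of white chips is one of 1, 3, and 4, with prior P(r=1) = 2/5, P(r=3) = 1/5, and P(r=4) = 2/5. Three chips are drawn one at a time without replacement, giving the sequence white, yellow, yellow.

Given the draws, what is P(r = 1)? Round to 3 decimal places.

0.800

Compute the likelihood of the observed sequence for each case: P(data | r = 1) = (1/5)(4/4)(3/3) = 1/5; P(data | r = 3) = (3/5)(2/4)(1/3) = 1/10; P(data | r = 4) = (4/5)(1/4)(0/3) = 0.
The prior-weighted likelihoods are 2/5 · 1/5 = 2/25, 1/5 · 1/10 = 1/50, 2/5 · 0 = 0; these sum to 1/10.
Therefore the posterior P(r = 1 | data) = (2/25) / (1/10) = 4/5.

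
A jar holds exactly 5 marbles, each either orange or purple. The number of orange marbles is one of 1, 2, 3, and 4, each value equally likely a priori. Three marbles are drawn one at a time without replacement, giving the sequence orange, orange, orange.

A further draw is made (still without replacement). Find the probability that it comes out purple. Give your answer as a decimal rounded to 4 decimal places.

The likelihood of the observed sequence under each hypothesis: P(data | r = 1) = (1/5)(0/4) = 0; P(data | r = 2) = (2/5)(1/4)(0/3) = 0; P(data | r = 3) = (3/5)(2/4)(1/3) = 1/10; P(data | r = 4) = (4/5)(3/4)(2/3) = 2/5.
Multiplying each by its prior: 1/4 · 0 = 0, 1/4 · 0 = 0, 1/4 · 1/10 = 1/40, 1/4 · 2/5 = 1/10; with total 1/8.
Dividing through by the total gives posterior P(r = 1 | data) = 0, P(r = 2 | data) = 0, P(r = 3 | data) = 1/5, P(r = 4 | data) = 4/5.
The predictive probability is P(purple next | data) = (1)(1/5) + (1/2)(4/5) = 3/5.

0.6000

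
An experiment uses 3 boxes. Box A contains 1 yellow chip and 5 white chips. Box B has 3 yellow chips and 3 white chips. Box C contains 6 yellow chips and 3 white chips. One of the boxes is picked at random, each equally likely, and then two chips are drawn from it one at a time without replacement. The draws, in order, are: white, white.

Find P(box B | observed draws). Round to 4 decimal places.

0.2105

For each hypothesis, P(data | H) works out to: P(data | box A) = (5/6)(4/5) = 2/3; P(data | box B) = (3/6)(2/5) = 1/5; P(data | box C) = (3/9)(2/8) = 1/12.
Weighting by the prior gives 1/3 · 2/3 = 2/9, 1/3 · 1/5 = 1/15, 1/3 · 1/12 = 1/36; with total 19/60.
Therefore the posterior P(box B | data) = (1/15) / (19/60) = 4/19.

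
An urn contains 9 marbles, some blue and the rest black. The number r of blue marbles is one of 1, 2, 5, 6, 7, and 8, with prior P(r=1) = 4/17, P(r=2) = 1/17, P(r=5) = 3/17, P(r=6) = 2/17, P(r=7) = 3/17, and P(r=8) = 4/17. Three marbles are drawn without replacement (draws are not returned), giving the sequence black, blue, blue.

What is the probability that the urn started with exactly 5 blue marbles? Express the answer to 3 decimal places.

For each hypothesis, P(data | H) works out to: P(data | r = 1) = (8/9)(1/8)(0/7) = 0; P(data | r = 2) = (7/9)(2/8)(1/7) = 1/36; P(data | r = 5) = (4/9)(5/8)(4/7) = 10/63; P(data | r = 6) = (3/9)(6/8)(5/7) = 5/28; P(data | r = 7) = (2/9)(7/8)(6/7) = 1/6; P(data | r = 8) = (1/9)(8/8)(7/7) = 1/9.
Multiplying each by its prior: 4/17 · 0 = 0, 1/17 · 1/36 = 1/612, 3/17 · 10/63 = 10/357, 2/17 · 5/28 = 5/238, 3/17 · 1/6 = 1/34, 4/17 · 1/9 = 4/153; these sum to 65/612.
By Bayes' rule, P(r = 5 | data) = (10/357) / (65/612) = 24/91.

0.264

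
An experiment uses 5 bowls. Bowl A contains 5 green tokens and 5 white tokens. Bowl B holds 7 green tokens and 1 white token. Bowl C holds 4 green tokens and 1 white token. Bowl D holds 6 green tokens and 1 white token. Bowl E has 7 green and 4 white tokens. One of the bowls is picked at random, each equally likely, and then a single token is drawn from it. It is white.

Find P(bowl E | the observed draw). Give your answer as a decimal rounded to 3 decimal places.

0.273

Compute the likelihood of this draw for each case: P(data | bowl A) = (5/10) = 0.5; P(data | bowl B) = (1/8) = 0.125; P(data | bowl C) = (1/5) = 0.2; P(data | bowl D) = (1/7) = 0.14286; P(data | bowl E) = (4/11) = 0.36364.
The prior-weighted likelihoods are 1/5 · 0.5 = 0.1, 1/5 · 0.125 = 0.025, 1/5 · 0.2 = 0.04, 1/5 · 0.14286 = 0.028571, 1/5 · 0.36364 = 0.072727; with total 0.2663.
So P(bowl E | data) = (0.072727) / (0.2663) = 0.2731.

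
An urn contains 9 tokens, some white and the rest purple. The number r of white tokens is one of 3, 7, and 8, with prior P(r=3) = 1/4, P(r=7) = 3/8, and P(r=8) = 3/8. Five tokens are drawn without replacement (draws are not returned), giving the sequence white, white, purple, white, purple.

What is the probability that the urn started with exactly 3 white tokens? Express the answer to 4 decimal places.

0.2222

The likelihood of the observed sequence under each hypothesis: P(data | r = 3) = (3/9)(2/8)(6/7)(1/6)(5/5) = 1/84; P(data | r = 7) = (7/9)(6/8)(2/7)(5/6)(1/5) = 1/36; P(data | r = 8) = (8/9)(7/8)(1/7)(6/6)(0/5) = 0.
Weighting by the prior gives 1/4 · 1/84 = 1/336, 3/8 · 1/36 = 1/96, 3/8 · 0 = 0; with total 3/224.
So P(r = 3 | data) = (1/336) / (3/224) = 2/9.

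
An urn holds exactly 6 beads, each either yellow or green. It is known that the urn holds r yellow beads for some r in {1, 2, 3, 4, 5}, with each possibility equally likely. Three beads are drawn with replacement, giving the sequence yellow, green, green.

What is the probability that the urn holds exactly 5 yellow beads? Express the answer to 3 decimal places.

0.048

Under each hypothesis, the probability of the observed sequence is: P(data | r = 1) = (1/6)(5/6)(5/6) = 25/216; P(data | r = 2) = (2/6)(4/6)(4/6) = 4/27; P(data | r = 3) = (3/6)(3/6)(3/6) = 1/8; P(data | r = 4) = (4/6)(2/6)(2/6) = 2/27; P(data | r = 5) = (5/6)(1/6)(1/6) = 5/216.
Weighting by the prior gives 1/5 · 25/216 = 5/216, 1/5 · 4/27 = 4/135, 1/5 · 1/8 = 1/40, 1/5 · 2/27 = 2/135, 1/5 · 5/216 = 1/216; these sum to 7/72.
Hence P(r = 5 | data) = (1/216) / (7/72) = 1/21.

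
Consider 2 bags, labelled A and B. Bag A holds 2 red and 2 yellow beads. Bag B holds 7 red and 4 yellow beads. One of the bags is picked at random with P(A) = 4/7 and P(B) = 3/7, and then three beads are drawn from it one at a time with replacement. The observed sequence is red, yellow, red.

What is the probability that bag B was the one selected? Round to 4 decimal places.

Compute the likelihood of the observed sequence for each case: P(data | bag A) = (2/4)(2/4)(2/4) = 0.125; P(data | bag B) = (7/11)(4/11)(7/11) = 0.14726.
Multiplying each by its prior: 4/7 · 0.125 = 0.071429, 3/7 · 0.14726 = 0.06311; these sum to 0.13454.
By Bayes' rule, P(bag B | data) = (0.06311) / (0.13454) = 0.46909.

0.4691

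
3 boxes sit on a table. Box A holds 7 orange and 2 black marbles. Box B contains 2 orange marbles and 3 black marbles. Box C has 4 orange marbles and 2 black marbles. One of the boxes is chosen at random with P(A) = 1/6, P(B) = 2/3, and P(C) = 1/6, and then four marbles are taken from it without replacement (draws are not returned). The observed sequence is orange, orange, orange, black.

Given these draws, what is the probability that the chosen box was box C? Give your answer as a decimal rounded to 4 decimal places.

For each hypothesis, P(data | H) works out to: P(data | box A) = (7/9)(6/8)(5/7)(2/6) = 0.13889; P(data | box B) = (2/5)(1/4)(0/3) = 0; P(data | box C) = (4/6)(3/5)(2/4)(2/3) = 0.13333.
The prior-weighted likelihoods are 1/6 · 0.13889 = 0.023148, 2/3 · 0 = 0, 1/6 · 0.13333 = 0.022222; summing to 0.04537.
By Bayes' rule, P(box C | data) = (0.022222) / (0.04537) = 0.4898.

0.4898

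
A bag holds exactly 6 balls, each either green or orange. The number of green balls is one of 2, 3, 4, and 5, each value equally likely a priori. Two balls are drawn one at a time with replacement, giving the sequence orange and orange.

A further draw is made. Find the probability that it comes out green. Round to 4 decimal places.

0.4444

The likelihood of the observed sequence under each hypothesis: P(data | r = 2) = (4/6)(4/6) = 4/9; P(data | r = 3) = (3/6)(3/6) = 1/4; P(data | r = 4) = (2/6)(2/6) = 1/9; P(data | r = 5) = (1/6)(1/6) = 1/36.
The prior-weighted likelihoods are 1/4 · 4/9 = 1/9, 1/4 · 1/4 = 1/16, 1/4 · 1/9 = 1/36, 1/4 · 1/36 = 1/144; with total 5/24.
Dividing through by the total gives posterior P(r = 2 | data) = 8/15, P(r = 3 | data) = 3/10, P(r = 4 | data) = 2/15, P(r = 5 | data) = 1/30.
So P(green next | data) = Σ P(green next | H) P(H | data) = (1/3)(8/15) + (1/2)(3/10) + (2/3)(2/15) + (5/6)(1/30) = 4/9.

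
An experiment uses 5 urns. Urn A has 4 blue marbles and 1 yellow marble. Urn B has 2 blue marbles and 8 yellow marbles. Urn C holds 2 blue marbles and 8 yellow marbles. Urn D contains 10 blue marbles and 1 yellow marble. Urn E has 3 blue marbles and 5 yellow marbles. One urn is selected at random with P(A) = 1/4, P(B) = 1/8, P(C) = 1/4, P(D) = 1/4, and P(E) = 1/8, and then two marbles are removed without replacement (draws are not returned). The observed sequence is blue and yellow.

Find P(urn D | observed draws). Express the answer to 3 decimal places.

Compute the likelihood of the observed sequence for each case: P(data | urn A) = (4/5)(1/4) = 0.2; P(data | urn B) = (2/10)(8/9) = 0.17778; P(data | urn C) = (2/10)(8/9) = 0.17778; P(data | urn D) = (10/11)(1/10) = 0.090909; P(data | urn E) = (3/8)(5/7) = 0.26786.
Weighting by the prior gives 1/4 · 0.2 = 0.05, 1/8 · 0.17778 = 0.022222, 1/4 · 0.17778 = 0.044444, 1/4 · 0.090909 = 0.022727, 1/8 · 0.26786 = 0.033482; summing to 0.17288.
So P(urn D | data) = (0.022727) / (0.17288) = 0.13147.

0.131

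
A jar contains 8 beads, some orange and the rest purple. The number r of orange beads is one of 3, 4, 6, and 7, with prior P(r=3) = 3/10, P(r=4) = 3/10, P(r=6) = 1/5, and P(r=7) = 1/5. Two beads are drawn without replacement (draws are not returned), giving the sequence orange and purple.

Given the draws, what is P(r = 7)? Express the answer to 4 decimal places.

0.1069

Under each hypothesis, the probability of the observed sequence is: P(data | r = 3) = (3/8)(5/7) = 15/56; P(data | r = 4) = (4/8)(4/7) = 2/7; P(data | r = 6) = (6/8)(2/7) = 3/14; P(data | r = 7) = (7/8)(1/7) = 1/8.
Multiplying each by its prior: 3/10 · 15/56 = 9/112, 3/10 · 2/7 = 3/35, 1/5 · 3/14 = 3/70, 1/5 · 1/8 = 1/40; these sum to 131/560.
Therefore the posterior P(r = 7 | data) = (1/40) / (131/560) = 14/131.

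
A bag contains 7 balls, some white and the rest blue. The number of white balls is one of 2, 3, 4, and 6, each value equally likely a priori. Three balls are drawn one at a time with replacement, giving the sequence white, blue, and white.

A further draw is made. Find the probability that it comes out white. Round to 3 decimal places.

0.567

The likelihood of the observed sequence under each hypothesis: P(data | r = 2) = (2/7)(5/7)(2/7) = 20/343; P(data | r = 3) = (3/7)(4/7)(3/7) = 36/343; P(data | r = 4) = (4/7)(3/7)(4/7) = 48/343; P(data | r = 6) = (6/7)(1/7)(6/7) = 36/343.
Weighting by the prior gives 1/4 · 20/343 = 5/343, 1/4 · 36/343 = 9/343, 1/4 · 48/343 = 12/343, 1/4 · 36/343 = 9/343; these sum to 5/49.
Dividing through by the total gives posterior P(r = 2 | data) = 1/7, P(r = 3 | data) = 9/35, P(r = 4 | data) = 12/35, P(r = 6 | data) = 9/35.
So P(white next | data) = Σ P(white next | H) P(H | data) = (2/7)(1/7) + (3/7)(9/35) + (4/7)(12/35) + (6/7)(9/35) = 139/245.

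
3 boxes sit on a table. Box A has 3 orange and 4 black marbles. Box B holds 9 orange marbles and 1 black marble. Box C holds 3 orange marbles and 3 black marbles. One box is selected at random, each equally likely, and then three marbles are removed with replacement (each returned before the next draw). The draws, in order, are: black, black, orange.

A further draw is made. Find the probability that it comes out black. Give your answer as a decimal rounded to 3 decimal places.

0.523

The likelihood of the observed sequence under each hypothesis: P(data | box A) = (4/7)(4/7)(3/7) = 0.13994; P(data | box B) = (1/10)(1/10)(9/10) = 0.009; P(data | box C) = (3/6)(3/6)(3/6) = 0.125.
Weighting by the prior gives 1/3 · 0.13994 = 0.046647, 1/3 · 0.009 = 0.003, 1/3 · 0.125 = 0.041667; with total 0.091314.
Normalising, the posterior is P(box A | data) = 0.51084, P(box B | data) = 0.032854, P(box C | data) = 0.4563.
So P(black next | data) = Σ P(black next | H) P(H | data) = (4/7)(0.51084) + (1/10)(0.032854) + (1/2)(0.4563) = 0.52335.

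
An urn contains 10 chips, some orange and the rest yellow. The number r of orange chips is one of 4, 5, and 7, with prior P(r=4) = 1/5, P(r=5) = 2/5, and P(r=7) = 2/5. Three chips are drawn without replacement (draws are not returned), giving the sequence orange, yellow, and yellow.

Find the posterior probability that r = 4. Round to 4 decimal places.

For each hypothesis, P(data | H) works out to: P(data | r = 4) = (4/10)(6/9)(5/8) = 1/6; P(data | r = 5) = (5/10)(5/9)(4/8) = 5/36; P(data | r = 7) = (7/10)(3/9)(2/8) = 7/120.
Multiplying each by its prior: 1/5 · 1/6 = 1/30, 2/5 · 5/36 = 1/18, 2/5 · 7/120 = 7/300; with total 101/900.
Hence P(r = 4 | data) = (1/30) / (101/900) = 30/101.

0.2970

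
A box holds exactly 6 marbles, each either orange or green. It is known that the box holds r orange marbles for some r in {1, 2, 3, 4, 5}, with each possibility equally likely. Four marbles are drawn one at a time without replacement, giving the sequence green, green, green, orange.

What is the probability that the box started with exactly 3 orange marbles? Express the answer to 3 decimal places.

Under each hypothesis, the probability of the observed sequence is: P(data | r = 1) = (5/6)(4/5)(3/4)(1/3) = 1/6; P(data | r = 2) = (4/6)(3/5)(2/4)(2/3) = 2/15; P(data | r = 3) = (3/6)(2/5)(1/4)(3/3) = 1/20; P(data | r = 4) = (2/6)(1/5)(0/4) = 0; P(data | r = 5) = (1/6)(0/5) = 0.
The prior-weighted likelihoods are 1/5 · 1/6 = 1/30, 1/5 · 2/15 = 2/75, 1/5 · 1/20 = 1/100, 1/5 · 0 = 0, 1/5 · 0 = 0; summing to 7/100.
Therefore the posterior P(r = 3 | data) = (1/100) / (7/100) = 1/7.

0.143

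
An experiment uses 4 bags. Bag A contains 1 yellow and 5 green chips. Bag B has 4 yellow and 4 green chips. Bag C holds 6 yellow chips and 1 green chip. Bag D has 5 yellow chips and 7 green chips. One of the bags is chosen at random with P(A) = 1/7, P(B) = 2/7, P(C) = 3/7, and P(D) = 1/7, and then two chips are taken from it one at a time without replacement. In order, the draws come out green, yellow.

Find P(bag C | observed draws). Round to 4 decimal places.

0.2993

Under each hypothesis, the probability of the observed sequence is: P(data | bag A) = (5/6)(1/5) = 1/6; P(data | bag B) = (4/8)(4/7) = 2/7; P(data | bag C) = (1/7)(6/6) = 1/7; P(data | bag D) = (7/12)(5/11) = 35/132.
Weighting by the prior gives 1/7 · 1/6 = 1/42, 2/7 · 2/7 = 4/49, 3/7 · 1/7 = 3/49, 1/7 · 35/132 = 5/132; these sum to 9/44.
Hence P(bag C | data) = (3/49) / (9/44) = 44/147.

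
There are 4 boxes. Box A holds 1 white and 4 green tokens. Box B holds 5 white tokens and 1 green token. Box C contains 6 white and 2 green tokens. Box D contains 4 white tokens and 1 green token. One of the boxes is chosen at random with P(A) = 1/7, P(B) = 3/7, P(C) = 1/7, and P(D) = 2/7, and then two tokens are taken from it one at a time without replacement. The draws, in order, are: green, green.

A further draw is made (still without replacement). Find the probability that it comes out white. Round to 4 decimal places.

Under each hypothesis, the probability of the observed sequence is: P(data | box A) = (4/5)(3/4) = 3/5; P(data | box B) = (1/6)(0/5) = 0; P(data | box C) = (2/8)(1/7) = 1/28; P(data | box D) = (1/5)(0/4) = 0.
The prior-weighted likelihoods are 1/7 · 3/5 = 3/35, 3/7 · 0 = 0, 1/7 · 1/28 = 1/196, 2/7 · 0 = 0; with total 89/980.
Dividing through by the total gives posterior P(box A | data) = 84/89, P(box B | data) = 0, P(box C | data) = 5/89, P(box D | data) = 0.
So P(white next | data) = Σ P(white next | H) P(H | data) = (1/3)(84/89) + (1)(5/89) = 33/89.

0.3708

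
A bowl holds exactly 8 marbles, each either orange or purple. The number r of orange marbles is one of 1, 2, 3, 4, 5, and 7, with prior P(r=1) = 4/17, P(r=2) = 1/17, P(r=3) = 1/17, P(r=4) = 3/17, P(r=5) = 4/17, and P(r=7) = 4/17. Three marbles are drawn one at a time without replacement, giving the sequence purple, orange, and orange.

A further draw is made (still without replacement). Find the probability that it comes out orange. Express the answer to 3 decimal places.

Under each hypothesis, the probability of the observed sequence is: P(data | r = 1) = (7/8)(1/7)(0/6) = 0; P(data | r = 2) = (6/8)(2/7)(1/6) = 1/28; P(data | r = 3) = (5/8)(3/7)(2/6) = 5/56; P(data | r = 4) = (4/8)(4/7)(3/6) = 1/7; P(data | r = 5) = (3/8)(5/7)(4/6) = 5/28; P(data | r = 7) = (1/8)(7/7)(6/6) = 1/8.
Multiplying each by its prior: 4/17 · 0 = 0, 1/17 · 1/28 = 1/476, 1/17 · 5/56 = 5/952, 3/17 · 1/7 = 3/119, 4/17 · 5/28 = 5/119, 4/17 · 1/8 = 1/34; summing to 99/952.
Normalising, the posterior is P(r = 1 | data) = 0, P(r = 2 | data) = 2/99, P(r = 3 | data) = 5/99, P(r = 4 | data) = 8/33, P(r = 5 | data) = 40/99, P(r = 7 | data) = 28/99.
Averaging over the posterior, P(orange next | data) = (0)(2/99) + (1/5)(5/99) + (2/5)(8/33) + (3/5)(40/99) + (1)(28/99) = 313/495.

0.632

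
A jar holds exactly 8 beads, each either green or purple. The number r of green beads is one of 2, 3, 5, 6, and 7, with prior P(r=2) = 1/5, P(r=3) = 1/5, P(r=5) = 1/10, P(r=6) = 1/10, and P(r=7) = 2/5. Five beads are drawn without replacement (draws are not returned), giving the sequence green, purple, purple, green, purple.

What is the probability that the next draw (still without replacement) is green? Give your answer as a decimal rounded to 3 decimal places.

0.273

Under each hypothesis, the probability of the observed sequence is: P(data | r = 2) = (2/8)(6/7)(5/6)(1/5)(4/4) = 1/28; P(data | r = 3) = (3/8)(5/7)(4/6)(2/5)(3/4) = 3/56; P(data | r = 5) = (5/8)(3/7)(2/6)(4/5)(1/4) = 1/56; P(data | r = 6) = (6/8)(2/7)(1/6)(5/5)(0/4) = 0; P(data | r = 7) = (7/8)(1/7)(0/6) = 0.
Multiplying each by its prior: 1/5 · 1/28 = 1/140, 1/5 · 3/56 = 3/280, 1/10 · 1/56 = 1/560, 1/10 · 0 = 0, 2/5 · 0 = 0; these sum to 11/560.
Normalising, the posterior is P(r = 2 | data) = 4/11, P(r = 3 | data) = 6/11, P(r = 5 | data) = 1/11, P(r = 6 | data) = 0, P(r = 7 | data) = 0.
Averaging over the posterior, P(green next | data) = (0)(4/11) + (1/3)(6/11) + (1)(1/11) = 3/11.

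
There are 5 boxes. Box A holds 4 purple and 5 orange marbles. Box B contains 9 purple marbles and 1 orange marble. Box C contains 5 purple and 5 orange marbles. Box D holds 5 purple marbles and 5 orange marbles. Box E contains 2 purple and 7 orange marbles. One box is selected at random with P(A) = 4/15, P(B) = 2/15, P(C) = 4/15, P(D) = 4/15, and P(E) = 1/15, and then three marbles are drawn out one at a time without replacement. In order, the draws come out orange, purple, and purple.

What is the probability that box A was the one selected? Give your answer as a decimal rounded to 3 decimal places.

Compute the likelihood of the observed sequence for each case: P(data | box A) = (5/9)(4/8)(3/7) = 0.11905; P(data | box B) = (1/10)(9/9)(8/8) = 0.1; P(data | box C) = (5/10)(5/9)(4/8) = 0.13889; P(data | box D) = (5/10)(5/9)(4/8) = 0.13889; P(data | box E) = (7/9)(2/8)(1/7) = 0.027778.
Weighting by the prior gives 4/15 · 0.11905 = 0.031746, 2/15 · 0.1 = 0.013333, 4/15 · 0.13889 = 0.037037, 4/15 · 0.13889 = 0.037037, 1/15 · 0.027778 = 0.0018519; summing to 0.12101.
By Bayes' rule, P(box A | data) = (0.031746) / (0.12101) = 0.26235.

0.262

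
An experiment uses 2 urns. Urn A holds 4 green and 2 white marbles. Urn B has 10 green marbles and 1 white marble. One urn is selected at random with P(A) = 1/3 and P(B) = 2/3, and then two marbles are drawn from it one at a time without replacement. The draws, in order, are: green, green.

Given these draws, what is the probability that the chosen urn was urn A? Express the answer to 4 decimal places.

0.1964

For each hypothesis, P(data | H) works out to: P(data | urn A) = (4/6)(3/5) = 2/5; P(data | urn B) = (10/11)(9/10) = 9/11.
The prior-weighted likelihoods are 1/3 · 2/5 = 2/15, 2/3 · 9/11 = 6/11; with total 112/165.
By Bayes' rule, P(urn A | data) = (2/15) / (112/165) = 11/56.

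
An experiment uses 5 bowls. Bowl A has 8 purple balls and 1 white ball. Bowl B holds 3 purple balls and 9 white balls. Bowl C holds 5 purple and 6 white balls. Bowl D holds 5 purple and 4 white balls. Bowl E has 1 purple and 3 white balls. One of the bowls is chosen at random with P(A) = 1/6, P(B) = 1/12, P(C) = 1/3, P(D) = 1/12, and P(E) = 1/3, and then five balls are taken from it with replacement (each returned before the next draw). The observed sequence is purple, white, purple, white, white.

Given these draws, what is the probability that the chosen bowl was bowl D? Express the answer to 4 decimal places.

0.0918

For each hypothesis, P(data | H) works out to: P(data | bowl A) = (8/9)(1/9)(8/9)(1/9)(1/9) = 0.0010838; P(data | bowl B) = (3/12)(9/12)(3/12)(9/12)(9/12) = 0.026367; P(data | bowl C) = (5/11)(6/11)(5/11)(6/11)(6/11) = 0.03353; P(data | bowl D) = (5/9)(4/9)(5/9)(4/9)(4/9) = 0.027096; P(data | bowl E) = (1/4)(3/4)(1/4)(3/4)(3/4) = 0.026367.
The prior-weighted likelihoods are 1/6 · 0.0010838 = 0.00018064, 1/12 · 0.026367 = 0.0021973, 1/3 · 0.03353 = 0.011177, 1/12 · 0.027096 = 0.002258, 1/3 · 0.026367 = 0.0087891; with total 0.024602.
So P(bowl D | data) = (0.002258) / (0.024602) = 0.091783.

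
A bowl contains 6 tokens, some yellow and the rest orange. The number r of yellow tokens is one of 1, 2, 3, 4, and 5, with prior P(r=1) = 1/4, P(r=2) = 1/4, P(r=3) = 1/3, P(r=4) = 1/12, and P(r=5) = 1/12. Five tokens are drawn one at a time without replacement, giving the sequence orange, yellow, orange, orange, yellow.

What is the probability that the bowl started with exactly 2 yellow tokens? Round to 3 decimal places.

0.500

For each hypothesis, P(data | H) works out to: P(data | r = 1) = (5/6)(1/5)(4/4)(3/3)(0/2) = 0; P(data | r = 2) = (4/6)(2/5)(3/4)(2/3)(1/2) = 1/15; P(data | r = 3) = (3/6)(3/5)(2/4)(1/3)(2/2) = 1/20; P(data | r = 4) = (2/6)(4/5)(1/4)(0/3) = 0; P(data | r = 5) = (1/6)(5/5)(0/4) = 0.
Weighting by the prior gives 1/4 · 0 = 0, 1/4 · 1/15 = 1/60, 1/3 · 1/20 = 1/60, 1/12 · 0 = 0, 1/12 · 0 = 0; these sum to 1/30.
By Bayes' rule, P(r = 2 | data) = (1/60) / (1/30) = 1/2.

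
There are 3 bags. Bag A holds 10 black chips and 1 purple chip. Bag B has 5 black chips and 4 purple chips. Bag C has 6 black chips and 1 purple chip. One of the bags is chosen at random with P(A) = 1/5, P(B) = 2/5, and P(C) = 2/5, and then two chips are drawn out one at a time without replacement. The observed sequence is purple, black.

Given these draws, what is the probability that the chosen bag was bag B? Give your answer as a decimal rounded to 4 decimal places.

0.5960

For each hypothesis, P(data | H) works out to: P(data | bag A) = (1/11)(10/10) = 0.090909; P(data | bag B) = (4/9)(5/8) = 0.27778; P(data | bag C) = (1/7)(6/6) = 0.14286.
Weighting by the prior gives 1/5 · 0.090909 = 0.018182, 2/5 · 0.27778 = 0.11111, 2/5 · 0.14286 = 0.057143; with total 0.18644.
By Bayes' rule, P(bag B | data) = (0.11111) / (0.18644) = 0.59598.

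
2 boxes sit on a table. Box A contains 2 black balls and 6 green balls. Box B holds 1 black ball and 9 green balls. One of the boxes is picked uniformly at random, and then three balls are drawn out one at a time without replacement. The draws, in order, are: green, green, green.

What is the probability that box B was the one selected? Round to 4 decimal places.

Compute the likelihood of the observed sequence for each case: P(data | box A) = (6/8)(5/7)(4/6) = 5/14; P(data | box B) = (9/10)(8/9)(7/8) = 7/10.
Multiplying each by its prior: 1/2 · 5/14 = 5/28, 1/2 · 7/10 = 7/20; summing to 37/70.
Hence P(box B | data) = (7/20) / (37/70) = 49/74.

0.6622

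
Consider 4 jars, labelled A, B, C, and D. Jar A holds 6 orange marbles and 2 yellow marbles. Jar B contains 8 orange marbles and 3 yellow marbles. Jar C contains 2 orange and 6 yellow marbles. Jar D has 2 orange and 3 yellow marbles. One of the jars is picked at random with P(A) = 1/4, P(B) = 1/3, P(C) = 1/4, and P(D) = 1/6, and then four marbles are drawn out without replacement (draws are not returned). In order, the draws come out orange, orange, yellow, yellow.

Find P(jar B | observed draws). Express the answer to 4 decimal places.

0.2906

For each hypothesis, P(data | H) works out to: P(data | jar A) = (6/8)(5/7)(2/6)(1/5) = 0.035714; P(data | jar B) = (8/11)(7/10)(3/9)(2/8) = 0.042424; P(data | jar C) = (2/8)(1/7)(6/6)(5/5) = 0.035714; P(data | jar D) = (2/5)(1/4)(3/3)(2/2) = 0.1.
Multiplying each by its prior: 1/4 · 0.035714 = 0.0089286, 1/3 · 0.042424 = 0.014141, 1/4 · 0.035714 = 0.0089286, 1/6 · 0.1 = 0.016667; summing to 0.048665.
Therefore the posterior P(jar B | data) = (0.014141) / (0.048665) = 0.29059.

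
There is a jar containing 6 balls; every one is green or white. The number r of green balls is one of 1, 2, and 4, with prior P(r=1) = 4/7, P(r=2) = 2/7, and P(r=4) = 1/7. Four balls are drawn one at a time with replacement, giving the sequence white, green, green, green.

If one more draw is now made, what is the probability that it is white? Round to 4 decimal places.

Under each hypothesis, the probability of the observed sequence is: P(data | r = 1) = (5/6)(1/6)(1/6)(1/6) = 0.003858; P(data | r = 2) = (4/6)(2/6)(2/6)(2/6) = 0.024691; P(data | r = 4) = (2/6)(4/6)(4/6)(4/6) = 0.098765.
Weighting by the prior gives 4/7 · 0.003858 = 0.0022046, 2/7 · 0.024691 = 0.0070547, 1/7 · 0.098765 = 0.014109; summing to 0.023369.
Normalising, the posterior is P(r = 1 | data) = 0.09434, P(r = 2 | data) = 0.30189, P(r = 4 | data) = 0.60377.
The predictive probability is P(white next | data) = (5/6)(0.09434) + (2/3)(0.30189) + (1/3)(0.60377) = 0.48113.

0.4811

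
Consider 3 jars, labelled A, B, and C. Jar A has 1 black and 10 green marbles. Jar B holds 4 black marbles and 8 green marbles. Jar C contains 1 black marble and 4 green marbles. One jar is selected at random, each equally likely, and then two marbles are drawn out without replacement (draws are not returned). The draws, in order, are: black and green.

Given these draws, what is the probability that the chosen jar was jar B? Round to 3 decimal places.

The likelihood of the observed sequence under each hypothesis: P(data | jar A) = (1/11)(10/10) = 1/11; P(data | jar B) = (4/12)(8/11) = 8/33; P(data | jar C) = (1/5)(4/4) = 1/5.
The prior-weighted likelihoods are 1/3 · 1/11 = 1/33, 1/3 · 8/33 = 8/99, 1/3 · 1/5 = 1/15; summing to 8/45.
Therefore the posterior P(jar B | data) = (8/99) / (8/45) = 5/11.

0.455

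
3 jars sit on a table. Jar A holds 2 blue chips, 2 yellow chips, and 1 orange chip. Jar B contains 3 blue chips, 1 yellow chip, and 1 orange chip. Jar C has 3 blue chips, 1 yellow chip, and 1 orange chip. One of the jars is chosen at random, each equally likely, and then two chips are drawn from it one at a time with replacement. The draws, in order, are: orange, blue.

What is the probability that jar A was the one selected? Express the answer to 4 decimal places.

0.2500

For each hypothesis, P(data | H) works out to: P(data | jar A) = (1/5)(2/5) = 2/25; P(data | jar B) = (1/5)(3/5) = 3/25; P(data | jar C) = (1/5)(3/5) = 3/25.
Multiplying each by its prior: 1/3 · 2/25 = 2/75, 1/3 · 3/25 = 1/25, 1/3 · 3/25 = 1/25; with total 8/75.
By Bayes' rule, P(jar A | data) = (2/75) / (8/75) = 1/4.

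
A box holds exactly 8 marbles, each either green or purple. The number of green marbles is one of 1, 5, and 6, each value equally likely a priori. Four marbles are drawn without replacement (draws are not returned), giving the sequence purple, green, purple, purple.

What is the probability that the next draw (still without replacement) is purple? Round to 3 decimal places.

0.875

For each hypothesis, P(data | H) works out to: P(data | r = 1) = (7/8)(1/7)(6/6)(5/5) = 1/8; P(data | r = 5) = (3/8)(5/7)(2/6)(1/5) = 1/56; P(data | r = 6) = (2/8)(6/7)(1/6)(0/5) = 0.
The prior-weighted likelihoods are 1/3 · 1/8 = 1/24, 1/3 · 1/56 = 1/168, 1/3 · 0 = 0; with total 1/21.
The posterior is then P(r = 1 | data) = 7/8, P(r = 5 | data) = 1/8, P(r = 6 | data) = 0.
So P(purple next | data) = Σ P(purple next | H) P(H | data) = (1)(7/8) + (0)(1/8) = 7/8.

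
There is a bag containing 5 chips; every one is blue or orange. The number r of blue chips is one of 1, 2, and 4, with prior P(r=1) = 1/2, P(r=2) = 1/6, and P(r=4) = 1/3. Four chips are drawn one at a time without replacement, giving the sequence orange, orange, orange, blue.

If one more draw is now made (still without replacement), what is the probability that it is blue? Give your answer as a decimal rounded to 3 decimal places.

For each hypothesis, P(data | H) works out to: P(data | r = 1) = (4/5)(3/4)(2/3)(1/2) = 1/5; P(data | r = 2) = (3/5)(2/4)(1/3)(2/2) = 1/10; P(data | r = 4) = (1/5)(0/4) = 0.
Weighting by the prior gives 1/2 · 1/5 = 1/10, 1/6 · 1/10 = 1/60, 1/3 · 0 = 0; summing to 7/60.
Dividing through by the total gives posterior P(r = 1 | data) = 6/7, P(r = 2 | data) = 1/7, P(r = 4 | data) = 0.
Averaging over the posterior, P(blue next | data) = (0)(6/7) + (1)(1/7) = 1/7.

0.143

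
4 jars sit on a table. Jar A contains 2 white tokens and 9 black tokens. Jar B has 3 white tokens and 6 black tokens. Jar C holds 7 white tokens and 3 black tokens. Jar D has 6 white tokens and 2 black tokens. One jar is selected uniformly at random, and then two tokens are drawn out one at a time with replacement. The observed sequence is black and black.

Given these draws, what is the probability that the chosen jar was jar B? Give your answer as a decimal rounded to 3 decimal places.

The likelihood of the observed sequence under each hypothesis: P(data | jar A) = (9/11)(9/11) = 0.66942; P(data | jar B) = (6/9)(6/9) = 0.44444; P(data | jar C) = (3/10)(3/10) = 0.09; P(data | jar D) = (2/8)(2/8) = 0.0625.
Weighting by the prior gives 1/4 · 0.66942 = 0.16736, 1/4 · 0.44444 = 0.11111, 1/4 · 0.09 = 0.0225, 1/4 · 0.0625 = 0.015625; summing to 0.31659.
Therefore the posterior P(jar B | data) = (0.11111) / (0.31659) = 0.35096.

0.351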